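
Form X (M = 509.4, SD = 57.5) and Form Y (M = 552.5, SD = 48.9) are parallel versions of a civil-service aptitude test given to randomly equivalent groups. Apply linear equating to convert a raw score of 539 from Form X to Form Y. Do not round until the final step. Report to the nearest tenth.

577.7

Linear equating: y = (SD_Y/SD_X)(x − M_X) + M_Y
y = (48.9/57.5)(539 − 509.4) + 552.5
y = 0.850435 × 29.6 + 552.5 = 25.1729 + 552.5 = 577.7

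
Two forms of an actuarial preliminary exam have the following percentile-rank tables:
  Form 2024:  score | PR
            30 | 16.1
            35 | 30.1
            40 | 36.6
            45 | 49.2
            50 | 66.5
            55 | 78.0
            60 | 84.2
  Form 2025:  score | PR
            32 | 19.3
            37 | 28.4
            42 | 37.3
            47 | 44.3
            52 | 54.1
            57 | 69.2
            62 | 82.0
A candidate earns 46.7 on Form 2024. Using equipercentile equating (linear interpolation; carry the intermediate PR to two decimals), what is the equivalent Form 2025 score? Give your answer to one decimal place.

PR of 46.7 on Form 2024: 49.2 + (46.7 − 45)/(50 − 45) × (66.5 − 49.2) = 55.08
On Form 2025, PR 55.08 falls between score 52 (PR 54.1) and 57 (PR 69.2).
Interpolate: 52 + (55.08 − 54.1)/(69.2 − 54.1) × (57 − 52) = 52.3

52.3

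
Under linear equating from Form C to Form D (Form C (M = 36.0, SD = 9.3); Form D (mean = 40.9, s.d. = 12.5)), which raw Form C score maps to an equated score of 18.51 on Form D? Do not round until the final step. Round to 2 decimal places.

Invert y = (SD_Y/SD_X)(x − M_X) + M_Y:
x = (SD_X/SD_Y)(y − M_Y) + M_X = (9.3/12.5)(18.51 − 40.9) + 36.0
x = 0.744000 × -22.390 + 36.0 = 19.34

19.34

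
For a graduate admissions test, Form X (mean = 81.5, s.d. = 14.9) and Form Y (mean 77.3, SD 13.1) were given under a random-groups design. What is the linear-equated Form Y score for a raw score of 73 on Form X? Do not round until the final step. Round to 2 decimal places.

Linear equating: y = (SD_Y/SD_X)(x − M_X) + M_Y
y = (13.1/14.9)(73 − 81.5) + 77.3
y = 0.879195 × -8.5 + 77.3 = -7.4732 + 77.3 = 69.83

69.83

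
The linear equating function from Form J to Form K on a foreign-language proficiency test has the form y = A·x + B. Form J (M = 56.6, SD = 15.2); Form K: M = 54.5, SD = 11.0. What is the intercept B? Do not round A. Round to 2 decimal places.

13.54

A = SD_Y / SD_X = 11.0 / 15.2 = 0.723684
B = M_Y − A·M_X = 54.5 − 0.723684 × 56.6 = 13.54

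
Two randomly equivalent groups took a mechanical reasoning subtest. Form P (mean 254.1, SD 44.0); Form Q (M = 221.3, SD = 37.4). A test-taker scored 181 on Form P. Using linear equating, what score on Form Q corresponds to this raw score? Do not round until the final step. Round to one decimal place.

Linear equating: y = (SD_Y/SD_X)(x − M_X) + M_Y
y = (37.4/44.0)(181 − 254.1) + 221.3
y = 0.850000 × -73.1 + 221.3 = -62.1350 + 221.3 = 159.2

159.2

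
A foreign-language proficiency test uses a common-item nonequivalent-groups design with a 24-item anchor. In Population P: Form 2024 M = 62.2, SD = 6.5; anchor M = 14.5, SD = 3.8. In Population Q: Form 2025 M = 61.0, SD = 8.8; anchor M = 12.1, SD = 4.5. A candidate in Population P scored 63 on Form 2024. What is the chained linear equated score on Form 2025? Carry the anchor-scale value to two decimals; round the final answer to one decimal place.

66.6

Form 2024 → anchor (Population P): v = (3.8/6.5)(63 − 62.2) + 14.5 = 14.97
anchor → Form 2025 (Population Q): y = (8.8/4.5)(14.97 − 12.1) + 61.0 = 66.6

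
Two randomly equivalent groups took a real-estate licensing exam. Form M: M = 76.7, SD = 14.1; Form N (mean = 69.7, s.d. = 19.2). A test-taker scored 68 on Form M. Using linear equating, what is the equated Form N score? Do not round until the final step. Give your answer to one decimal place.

Linear equating: y = (SD_Y/SD_X)(x − M_X) + M_Y
y = (19.2/14.1)(68 − 76.7) + 69.7
y = 1.361702 × -8.7 + 69.7 = -11.8468 + 69.7 = 57.9

57.9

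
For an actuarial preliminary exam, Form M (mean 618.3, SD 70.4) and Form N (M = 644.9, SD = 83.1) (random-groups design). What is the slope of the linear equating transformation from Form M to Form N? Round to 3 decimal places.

A = SD_Y / SD_X = 83.1 / 70.4 = 1.180

1.180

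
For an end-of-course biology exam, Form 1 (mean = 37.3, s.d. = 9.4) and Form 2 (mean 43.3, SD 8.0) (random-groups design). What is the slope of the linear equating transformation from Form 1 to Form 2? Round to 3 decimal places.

A = SD_Y / SD_X = 8.0 / 9.4 = 0.851

0.851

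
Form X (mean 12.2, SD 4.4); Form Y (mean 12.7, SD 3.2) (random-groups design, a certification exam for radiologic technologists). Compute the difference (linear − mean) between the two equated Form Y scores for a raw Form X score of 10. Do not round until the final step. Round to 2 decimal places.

0.60

Mean-equated: 10 + (12.7 − 12.2) = 10.50
Linear-equated: (3.2/4.4)(10 − 12.2) + 12.7 = 11.100
Difference = 11.100 − 10.50 = 0.60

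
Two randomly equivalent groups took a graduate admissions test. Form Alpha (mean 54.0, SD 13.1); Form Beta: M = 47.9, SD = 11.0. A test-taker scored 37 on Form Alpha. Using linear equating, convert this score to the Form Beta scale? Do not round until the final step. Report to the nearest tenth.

33.6

Linear equating: y = (SD_Y/SD_X)(x − M_X) + M_Y
y = (11.0/13.1)(37 − 54.0) + 47.9
y = 0.839695 × -17.0 + 47.9 = -14.2748 + 47.9 = 33.6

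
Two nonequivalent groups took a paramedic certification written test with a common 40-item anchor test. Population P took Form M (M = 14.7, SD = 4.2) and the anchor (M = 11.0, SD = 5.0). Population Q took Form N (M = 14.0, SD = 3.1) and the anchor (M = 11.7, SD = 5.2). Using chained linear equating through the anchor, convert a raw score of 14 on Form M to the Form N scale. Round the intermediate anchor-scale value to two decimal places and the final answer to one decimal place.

Form M → anchor (Population P): v = (5.0/4.2)(14 − 14.7) + 11.0 = 10.17
anchor → Form N (Population Q): y = (3.1/5.2)(10.17 − 11.7) + 14.0 = 13.1

13.1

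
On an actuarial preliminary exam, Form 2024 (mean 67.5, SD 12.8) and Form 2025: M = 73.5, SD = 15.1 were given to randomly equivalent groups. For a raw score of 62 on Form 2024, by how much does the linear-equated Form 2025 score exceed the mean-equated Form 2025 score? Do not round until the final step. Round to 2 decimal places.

Mean-equated: 62 + (73.5 − 67.5) = 68.00
Linear-equated: (15.1/12.8)(62 − 67.5) + 73.5 = 67.012
Difference = 67.012 − 68.00 = -0.99

-0.99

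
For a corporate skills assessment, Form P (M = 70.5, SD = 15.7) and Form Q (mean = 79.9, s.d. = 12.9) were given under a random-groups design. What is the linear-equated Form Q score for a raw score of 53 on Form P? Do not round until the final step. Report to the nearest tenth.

Linear equating: y = (SD_Y/SD_X)(x − M_X) + M_Y
y = (12.9/15.7)(53 − 70.5) + 79.9
y = 0.821656 × -17.5 + 79.9 = -14.3790 + 79.9 = 65.5

65.5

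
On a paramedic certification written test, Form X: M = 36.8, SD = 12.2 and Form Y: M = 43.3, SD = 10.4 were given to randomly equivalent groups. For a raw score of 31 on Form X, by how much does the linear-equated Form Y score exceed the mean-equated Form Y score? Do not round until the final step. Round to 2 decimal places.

Mean-equated: 31 + (43.3 − 36.8) = 37.50
Linear-equated: (10.4/12.2)(31 − 36.8) + 43.3 = 38.356
Difference = 38.356 − 37.50 = 0.86

0.86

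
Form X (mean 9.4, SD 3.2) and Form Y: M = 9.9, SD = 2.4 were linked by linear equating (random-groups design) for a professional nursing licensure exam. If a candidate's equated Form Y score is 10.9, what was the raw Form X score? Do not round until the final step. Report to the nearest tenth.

10.7

Invert y = (SD_Y/SD_X)(x − M_X) + M_Y:
x = (SD_X/SD_Y)(y − M_Y) + M_X = (3.2/2.4)(10.9 − 9.9) + 9.4
x = 1.333333 × 1.000 + 9.4 = 10.7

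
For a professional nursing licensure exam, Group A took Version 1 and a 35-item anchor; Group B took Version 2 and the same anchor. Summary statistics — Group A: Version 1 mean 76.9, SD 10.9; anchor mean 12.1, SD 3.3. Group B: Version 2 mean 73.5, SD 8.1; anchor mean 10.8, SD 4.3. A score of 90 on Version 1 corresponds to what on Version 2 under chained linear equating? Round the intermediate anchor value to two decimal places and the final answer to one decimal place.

Version 1 → anchor (Group A): v = (3.3/10.9)(90 − 76.9) + 12.1 = 16.07
anchor → Version 2 (Group B): y = (8.1/4.3)(16.07 − 10.8) + 73.5 = 83.4

83.4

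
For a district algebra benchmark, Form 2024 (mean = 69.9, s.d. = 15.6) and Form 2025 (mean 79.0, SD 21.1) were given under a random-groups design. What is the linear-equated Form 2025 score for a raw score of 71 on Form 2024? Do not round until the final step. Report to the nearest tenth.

80.5

Linear equating: y = (SD_Y/SD_X)(x − M_X) + M_Y
y = (21.1/15.6)(71 − 69.9) + 79.0
y = 1.352564 × 1.1 + 79.0 = 1.4878 + 79.0 = 80.5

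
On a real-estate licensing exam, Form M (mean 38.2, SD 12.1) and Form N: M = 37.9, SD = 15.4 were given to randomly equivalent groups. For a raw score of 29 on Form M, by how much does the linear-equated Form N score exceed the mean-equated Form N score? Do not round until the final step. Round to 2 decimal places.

-2.51

Mean-equated: 29 + (37.9 − 38.2) = 28.70
Linear-equated: (15.4/12.1)(29 − 38.2) + 37.9 = 26.191
Difference = 26.191 − 28.70 = -2.51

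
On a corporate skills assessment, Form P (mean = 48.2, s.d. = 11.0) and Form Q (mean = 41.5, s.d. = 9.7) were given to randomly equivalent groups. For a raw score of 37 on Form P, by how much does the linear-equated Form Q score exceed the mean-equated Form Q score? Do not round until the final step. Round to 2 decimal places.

Mean-equated: 37 + (41.5 − 48.2) = 30.30
Linear-equated: (9.7/11.0)(37 − 48.2) + 41.5 = 31.624
Difference = 31.624 − 30.30 = 1.32

1.32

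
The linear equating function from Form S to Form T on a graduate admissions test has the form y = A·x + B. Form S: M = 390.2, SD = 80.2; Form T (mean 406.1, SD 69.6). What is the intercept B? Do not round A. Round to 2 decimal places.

67.47

A = SD_Y / SD_X = 69.6 / 80.2 = 0.867830
B = M_Y − A·M_X = 406.1 − 0.867830 × 390.2 = 67.47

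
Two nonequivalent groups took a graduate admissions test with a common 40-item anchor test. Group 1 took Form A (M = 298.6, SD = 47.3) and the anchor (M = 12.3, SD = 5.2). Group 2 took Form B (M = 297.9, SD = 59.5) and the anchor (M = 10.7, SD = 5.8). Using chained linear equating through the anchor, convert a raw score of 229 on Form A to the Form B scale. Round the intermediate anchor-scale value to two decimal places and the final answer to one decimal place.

Form A → anchor (Group 1): v = (5.2/47.3)(229 − 298.6) + 12.3 = 4.65
anchor → Form B (Group 2): y = (59.5/5.8)(4.65 − 10.7) + 297.9 = 235.8

235.8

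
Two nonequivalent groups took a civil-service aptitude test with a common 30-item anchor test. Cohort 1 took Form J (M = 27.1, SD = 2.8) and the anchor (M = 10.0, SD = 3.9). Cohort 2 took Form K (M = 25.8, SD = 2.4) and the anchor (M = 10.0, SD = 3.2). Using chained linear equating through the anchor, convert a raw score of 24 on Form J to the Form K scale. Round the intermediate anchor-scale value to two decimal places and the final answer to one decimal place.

Form J → anchor (Cohort 1): v = (3.9/2.8)(24 − 27.1) + 10.0 = 5.68
anchor → Form K (Cohort 2): y = (2.4/3.2)(5.68 − 10.0) + 25.8 = 22.6

22.6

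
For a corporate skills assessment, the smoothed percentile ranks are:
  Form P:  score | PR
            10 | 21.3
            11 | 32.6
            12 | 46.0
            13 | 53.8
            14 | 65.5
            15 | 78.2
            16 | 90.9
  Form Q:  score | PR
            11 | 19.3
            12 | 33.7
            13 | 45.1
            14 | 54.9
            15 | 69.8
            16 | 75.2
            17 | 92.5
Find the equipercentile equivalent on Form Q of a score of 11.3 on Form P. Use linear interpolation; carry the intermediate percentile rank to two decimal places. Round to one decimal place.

12.3

PR of 11.3 on Form P: 32.6 + (11.3 − 11)/(12 − 11) × (46.0 − 32.6) = 36.62
On Form Q, PR 36.62 falls between score 12 (PR 33.7) and 13 (PR 45.1).
Interpolate: 12 + (36.62 − 33.7)/(45.1 − 33.7) × (13 − 12) = 12.3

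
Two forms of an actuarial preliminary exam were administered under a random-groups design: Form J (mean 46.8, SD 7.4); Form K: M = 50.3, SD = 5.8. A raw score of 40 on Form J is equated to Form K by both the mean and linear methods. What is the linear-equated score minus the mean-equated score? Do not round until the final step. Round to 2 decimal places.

Mean-equated: 40 + (50.3 − 46.8) = 43.50
Linear-equated: (5.8/7.4)(40 − 46.8) + 50.3 = 44.970
Difference = 44.970 − 43.50 = 1.47

1.47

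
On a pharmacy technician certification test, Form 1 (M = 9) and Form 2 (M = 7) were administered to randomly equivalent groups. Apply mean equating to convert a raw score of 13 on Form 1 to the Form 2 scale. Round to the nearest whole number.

Mean equating: y = x + (M_Y − M_X) = 13 + (7 − 9) = 11

11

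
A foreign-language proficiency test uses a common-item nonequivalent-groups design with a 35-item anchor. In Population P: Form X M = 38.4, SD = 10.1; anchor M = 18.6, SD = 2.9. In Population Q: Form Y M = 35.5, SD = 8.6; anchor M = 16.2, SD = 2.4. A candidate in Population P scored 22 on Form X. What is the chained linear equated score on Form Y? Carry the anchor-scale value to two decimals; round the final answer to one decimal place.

27.2

Form X → anchor (Population P): v = (2.9/10.1)(22 − 38.4) + 18.6 = 13.89
anchor → Form Y (Population Q): y = (8.6/2.4)(13.89 − 16.2) + 35.5 = 27.2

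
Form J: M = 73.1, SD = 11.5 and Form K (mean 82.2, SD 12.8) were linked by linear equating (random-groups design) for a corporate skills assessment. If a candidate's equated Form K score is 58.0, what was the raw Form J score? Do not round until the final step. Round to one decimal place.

Invert y = (SD_Y/SD_X)(x − M_X) + M_Y:
x = (SD_X/SD_Y)(y − M_Y) + M_X = (11.5/12.8)(58.0 − 82.2) + 73.1
x = 0.898438 × -24.200 + 73.1 = 51.4

51.4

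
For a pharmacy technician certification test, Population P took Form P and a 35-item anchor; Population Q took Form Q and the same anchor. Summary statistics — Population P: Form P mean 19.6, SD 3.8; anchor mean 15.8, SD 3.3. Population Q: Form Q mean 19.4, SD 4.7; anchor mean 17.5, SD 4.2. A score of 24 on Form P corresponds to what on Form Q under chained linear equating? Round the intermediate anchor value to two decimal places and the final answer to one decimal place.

21.8

Form P → anchor (Population P): v = (3.3/3.8)(24 − 19.6) + 15.8 = 19.62
anchor → Form Q (Population Q): y = (4.7/4.2)(19.62 − 17.5) + 19.4 = 21.8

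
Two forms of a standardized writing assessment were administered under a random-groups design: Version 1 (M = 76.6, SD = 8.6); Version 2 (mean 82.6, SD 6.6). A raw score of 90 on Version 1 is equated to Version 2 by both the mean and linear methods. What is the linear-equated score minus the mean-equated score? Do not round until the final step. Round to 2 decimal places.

-3.12

Mean-equated: 90 + (82.6 − 76.6) = 96.00
Linear-equated: (6.6/8.6)(90 − 76.6) + 82.6 = 92.884
Difference = 92.884 − 96.00 = -3.12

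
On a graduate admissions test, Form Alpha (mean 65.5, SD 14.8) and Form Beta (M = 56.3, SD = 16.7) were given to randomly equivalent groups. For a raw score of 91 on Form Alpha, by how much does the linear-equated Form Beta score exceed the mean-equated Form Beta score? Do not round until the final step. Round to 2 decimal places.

Mean-equated: 91 + (56.3 − 65.5) = 81.80
Linear-equated: (16.7/14.8)(91 − 65.5) + 56.3 = 85.074
Difference = 85.074 − 81.80 = 3.27

3.27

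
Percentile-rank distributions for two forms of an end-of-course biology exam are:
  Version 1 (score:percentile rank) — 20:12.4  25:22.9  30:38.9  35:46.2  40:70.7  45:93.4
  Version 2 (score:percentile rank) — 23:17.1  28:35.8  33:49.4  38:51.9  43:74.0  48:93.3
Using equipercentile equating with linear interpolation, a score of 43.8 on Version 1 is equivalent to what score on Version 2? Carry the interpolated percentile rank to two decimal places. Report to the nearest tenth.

46.6

PR of 43.8 on Version 1: 70.7 + (43.8 − 40)/(45 − 40) × (93.4 − 70.7) = 87.95
On Version 2, PR 87.95 falls between score 43 (PR 74.0) and 48 (PR 93.3).
Interpolate: 43 + (87.95 − 74.0)/(93.3 − 74.0) × (48 − 43) = 46.6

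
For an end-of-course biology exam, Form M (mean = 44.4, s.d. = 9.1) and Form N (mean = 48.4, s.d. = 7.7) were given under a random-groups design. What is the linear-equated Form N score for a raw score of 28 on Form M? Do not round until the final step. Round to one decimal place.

34.5

Linear equating: y = (SD_Y/SD_X)(x − M_X) + M_Y
y = (7.7/9.1)(28 − 44.4) + 48.4
y = 0.846154 × -16.4 + 48.4 = -13.8769 + 48.4 = 34.5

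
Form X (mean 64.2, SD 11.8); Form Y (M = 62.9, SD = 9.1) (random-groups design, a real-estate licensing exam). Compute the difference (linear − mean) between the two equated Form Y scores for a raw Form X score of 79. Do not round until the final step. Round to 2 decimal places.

-3.39

Mean-equated: 79 + (62.9 − 64.2) = 77.70
Linear-equated: (9.1/11.8)(79 − 64.2) + 62.9 = 74.314
Difference = 74.314 − 77.70 = -3.39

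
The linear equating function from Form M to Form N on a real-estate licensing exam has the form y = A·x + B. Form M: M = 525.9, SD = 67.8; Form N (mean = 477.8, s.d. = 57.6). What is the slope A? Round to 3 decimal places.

A = SD_Y / SD_X = 57.6 / 67.8 = 0.850

0.850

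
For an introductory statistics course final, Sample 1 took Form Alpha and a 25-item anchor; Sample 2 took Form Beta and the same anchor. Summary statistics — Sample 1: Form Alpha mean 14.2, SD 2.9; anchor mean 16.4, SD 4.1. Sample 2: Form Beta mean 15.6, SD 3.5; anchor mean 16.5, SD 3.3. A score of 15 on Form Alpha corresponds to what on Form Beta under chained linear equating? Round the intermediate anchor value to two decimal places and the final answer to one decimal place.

Form Alpha → anchor (Sample 1): v = (4.1/2.9)(15 − 14.2) + 16.4 = 17.53
anchor → Form Beta (Sample 2): y = (3.5/3.3)(17.53 − 16.5) + 15.6 = 16.7

16.7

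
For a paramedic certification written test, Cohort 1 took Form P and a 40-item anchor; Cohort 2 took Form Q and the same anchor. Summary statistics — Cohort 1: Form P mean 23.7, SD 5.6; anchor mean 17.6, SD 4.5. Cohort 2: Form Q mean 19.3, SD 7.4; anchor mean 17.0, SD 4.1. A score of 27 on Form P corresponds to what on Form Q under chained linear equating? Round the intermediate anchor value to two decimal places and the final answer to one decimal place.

25.2

Form P → anchor (Cohort 1): v = (4.5/5.6)(27 − 23.7) + 17.6 = 20.25
anchor → Form Q (Cohort 2): y = (7.4/4.1)(20.25 − 17.0) + 19.3 = 25.2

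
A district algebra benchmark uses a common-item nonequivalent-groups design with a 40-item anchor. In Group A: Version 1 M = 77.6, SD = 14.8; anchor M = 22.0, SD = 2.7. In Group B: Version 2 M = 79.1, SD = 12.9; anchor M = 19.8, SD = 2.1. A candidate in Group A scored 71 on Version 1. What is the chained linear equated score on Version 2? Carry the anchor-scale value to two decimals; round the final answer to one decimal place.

85.2

Version 1 → anchor (Group A): v = (2.7/14.8)(71 − 77.6) + 22.0 = 20.80
anchor → Version 2 (Group B): y = (12.9/2.1)(20.80 − 19.8) + 79.1 = 85.2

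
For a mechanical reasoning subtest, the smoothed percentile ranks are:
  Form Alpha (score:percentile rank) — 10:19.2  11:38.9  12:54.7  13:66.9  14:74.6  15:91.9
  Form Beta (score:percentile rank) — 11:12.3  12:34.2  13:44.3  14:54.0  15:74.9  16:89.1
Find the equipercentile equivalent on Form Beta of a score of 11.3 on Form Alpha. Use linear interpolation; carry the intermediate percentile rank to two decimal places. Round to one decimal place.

12.9

PR of 11.3 on Form Alpha: 38.9 + (11.3 − 11)/(12 − 11) × (54.7 − 38.9) = 43.64
On Form Beta, PR 43.64 falls between score 12 (PR 34.2) and 13 (PR 44.3).
Interpolate: 12 + (43.64 − 34.2)/(44.3 − 34.2) × (13 − 12) = 12.9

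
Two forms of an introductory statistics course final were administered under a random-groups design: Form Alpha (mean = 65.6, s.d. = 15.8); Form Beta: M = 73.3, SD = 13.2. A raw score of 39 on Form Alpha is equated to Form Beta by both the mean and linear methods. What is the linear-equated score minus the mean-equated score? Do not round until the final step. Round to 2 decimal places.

Mean-equated: 39 + (73.3 − 65.6) = 46.70
Linear-equated: (13.2/15.8)(39 − 65.6) + 73.3 = 51.077
Difference = 51.077 − 46.70 = 4.38

4.38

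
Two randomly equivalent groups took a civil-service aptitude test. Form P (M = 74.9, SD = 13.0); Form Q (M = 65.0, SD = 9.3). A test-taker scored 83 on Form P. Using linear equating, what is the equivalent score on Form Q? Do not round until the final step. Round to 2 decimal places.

70.79

Linear equating: y = (SD_Y/SD_X)(x − M_X) + M_Y
y = (9.3/13.0)(83 − 74.9) + 65.0
y = 0.715385 × 8.1 + 65.0 = 5.7946 + 65.0 = 70.79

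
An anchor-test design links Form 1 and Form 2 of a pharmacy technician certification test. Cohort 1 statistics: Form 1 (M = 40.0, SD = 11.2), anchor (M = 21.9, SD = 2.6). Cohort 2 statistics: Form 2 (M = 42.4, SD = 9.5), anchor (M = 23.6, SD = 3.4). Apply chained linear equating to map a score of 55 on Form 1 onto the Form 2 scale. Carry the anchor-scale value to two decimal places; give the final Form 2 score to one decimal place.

Form 1 → anchor (Cohort 1): v = (2.6/11.2)(55 − 40.0) + 21.9 = 25.38
anchor → Form 2 (Cohort 2): y = (9.5/3.4)(25.38 − 23.6) + 42.4 = 47.4

47.4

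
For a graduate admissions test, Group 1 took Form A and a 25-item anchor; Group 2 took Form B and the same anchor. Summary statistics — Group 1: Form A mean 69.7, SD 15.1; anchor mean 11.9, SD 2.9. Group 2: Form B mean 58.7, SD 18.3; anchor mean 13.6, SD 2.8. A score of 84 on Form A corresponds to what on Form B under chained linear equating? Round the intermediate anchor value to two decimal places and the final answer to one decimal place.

Form A → anchor (Group 1): v = (2.9/15.1)(84 − 69.7) + 11.9 = 14.65
anchor → Form B (Group 2): y = (18.3/2.8)(14.65 − 13.6) + 58.7 = 65.6

65.6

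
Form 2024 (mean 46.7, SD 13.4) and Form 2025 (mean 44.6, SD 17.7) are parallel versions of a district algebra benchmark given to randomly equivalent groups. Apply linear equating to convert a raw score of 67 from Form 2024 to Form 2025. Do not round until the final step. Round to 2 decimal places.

Linear equating: y = (SD_Y/SD_X)(x − M_X) + M_Y
y = (17.7/13.4)(67 − 46.7) + 44.6
y = 1.320896 × 20.3 + 44.6 = 26.8142 + 44.6 = 71.41

71.41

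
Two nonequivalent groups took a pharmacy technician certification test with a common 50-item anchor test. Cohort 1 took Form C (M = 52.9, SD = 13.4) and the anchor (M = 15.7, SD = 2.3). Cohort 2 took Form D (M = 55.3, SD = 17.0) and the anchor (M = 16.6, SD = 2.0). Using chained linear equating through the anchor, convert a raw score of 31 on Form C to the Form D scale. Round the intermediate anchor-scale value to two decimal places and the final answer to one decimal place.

15.7

Form C → anchor (Cohort 1): v = (2.3/13.4)(31 − 52.9) + 15.7 = 11.94
anchor → Form D (Cohort 2): y = (17.0/2.0)(11.94 − 16.6) + 55.3 = 15.7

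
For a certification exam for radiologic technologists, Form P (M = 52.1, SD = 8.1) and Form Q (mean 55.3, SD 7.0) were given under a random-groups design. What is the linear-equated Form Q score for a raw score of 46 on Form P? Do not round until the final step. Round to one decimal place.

Linear equating: y = (SD_Y/SD_X)(x − M_X) + M_Y
y = (7.0/8.1)(46 − 52.1) + 55.3
y = 0.864198 × -6.1 + 55.3 = -5.2716 + 55.3 = 50.0

50.0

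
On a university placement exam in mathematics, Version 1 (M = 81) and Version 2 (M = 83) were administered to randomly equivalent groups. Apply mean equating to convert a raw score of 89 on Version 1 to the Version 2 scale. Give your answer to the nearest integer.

91

Mean equating: y = x + (M_Y − M_X) = 89 + (83 − 81) = 91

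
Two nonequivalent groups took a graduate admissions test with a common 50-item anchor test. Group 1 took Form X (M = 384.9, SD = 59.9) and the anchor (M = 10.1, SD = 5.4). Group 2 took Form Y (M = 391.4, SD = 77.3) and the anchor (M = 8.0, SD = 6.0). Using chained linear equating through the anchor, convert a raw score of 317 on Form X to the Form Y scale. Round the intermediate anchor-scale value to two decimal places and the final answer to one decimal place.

339.6

Form X → anchor (Group 1): v = (5.4/59.9)(317 − 384.9) + 10.1 = 3.98
anchor → Form Y (Group 2): y = (77.3/6.0)(3.98 − 8.0) + 391.4 = 339.6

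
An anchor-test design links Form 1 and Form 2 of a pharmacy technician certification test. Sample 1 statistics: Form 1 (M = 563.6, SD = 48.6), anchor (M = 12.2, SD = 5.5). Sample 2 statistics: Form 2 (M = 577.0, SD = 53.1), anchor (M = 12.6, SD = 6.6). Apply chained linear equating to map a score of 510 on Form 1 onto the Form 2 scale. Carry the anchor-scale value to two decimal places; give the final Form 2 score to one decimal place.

524.9

Form 1 → anchor (Sample 1): v = (5.5/48.6)(510 − 563.6) + 12.2 = 6.13
anchor → Form 2 (Sample 2): y = (53.1/6.6)(6.13 − 12.6) + 577.0 = 524.9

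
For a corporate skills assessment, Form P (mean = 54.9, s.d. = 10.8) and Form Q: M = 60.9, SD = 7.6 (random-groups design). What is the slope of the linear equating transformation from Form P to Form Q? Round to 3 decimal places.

A = SD_Y / SD_X = 7.6 / 10.8 = 0.704

0.704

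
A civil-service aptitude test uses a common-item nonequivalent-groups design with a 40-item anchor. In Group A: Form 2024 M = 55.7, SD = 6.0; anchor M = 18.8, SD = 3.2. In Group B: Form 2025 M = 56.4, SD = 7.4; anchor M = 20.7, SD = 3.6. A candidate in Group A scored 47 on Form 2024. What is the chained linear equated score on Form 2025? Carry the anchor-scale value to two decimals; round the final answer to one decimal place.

43.0

Form 2024 → anchor (Group A): v = (3.2/6.0)(47 − 55.7) + 18.8 = 14.16
anchor → Form 2025 (Group B): y = (7.4/3.6)(14.16 − 20.7) + 56.4 = 43.0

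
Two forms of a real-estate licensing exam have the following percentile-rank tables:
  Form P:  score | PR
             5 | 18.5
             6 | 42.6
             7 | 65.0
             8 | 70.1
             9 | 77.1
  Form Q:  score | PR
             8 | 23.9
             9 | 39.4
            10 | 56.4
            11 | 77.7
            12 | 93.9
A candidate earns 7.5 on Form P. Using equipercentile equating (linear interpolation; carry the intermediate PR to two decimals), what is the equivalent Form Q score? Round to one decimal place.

PR of 7.5 on Form P: 65.0 + (7.5 − 7)/(8 − 7) × (70.1 − 65.0) = 67.55
On Form Q, PR 67.55 falls between score 10 (PR 56.4) and 11 (PR 77.7).
Interpolate: 10 + (67.55 − 56.4)/(77.7 − 56.4) × (11 − 10) = 10.5

10.5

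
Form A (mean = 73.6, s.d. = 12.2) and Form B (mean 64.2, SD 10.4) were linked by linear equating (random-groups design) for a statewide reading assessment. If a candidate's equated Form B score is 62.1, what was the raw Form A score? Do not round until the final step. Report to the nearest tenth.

Invert y = (SD_Y/SD_X)(x − M_X) + M_Y:
x = (SD_X/SD_Y)(y − M_Y) + M_X = (12.2/10.4)(62.1 − 64.2) + 73.6
x = 1.173077 × -2.100 + 73.6 = 71.1

71.1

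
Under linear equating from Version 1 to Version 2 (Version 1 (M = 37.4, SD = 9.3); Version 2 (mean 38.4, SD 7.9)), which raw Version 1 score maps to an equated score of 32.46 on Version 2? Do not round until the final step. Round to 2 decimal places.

30.41

Invert y = (SD_Y/SD_X)(x − M_X) + M_Y:
x = (SD_X/SD_Y)(y − M_Y) + M_X = (9.3/7.9)(32.46 − 38.4) + 37.4
x = 1.177215 × -5.940 + 37.4 = 30.41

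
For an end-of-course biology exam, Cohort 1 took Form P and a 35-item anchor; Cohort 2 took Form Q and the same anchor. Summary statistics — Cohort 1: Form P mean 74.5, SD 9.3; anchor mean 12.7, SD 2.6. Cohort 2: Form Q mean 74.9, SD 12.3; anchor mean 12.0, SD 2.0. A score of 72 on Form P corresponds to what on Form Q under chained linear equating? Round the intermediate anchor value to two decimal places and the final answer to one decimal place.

74.9

Form P → anchor (Cohort 1): v = (2.6/9.3)(72 − 74.5) + 12.7 = 12.00
anchor → Form Q (Cohort 2): y = (12.3/2.0)(12.00 − 12.0) + 74.9 = 74.9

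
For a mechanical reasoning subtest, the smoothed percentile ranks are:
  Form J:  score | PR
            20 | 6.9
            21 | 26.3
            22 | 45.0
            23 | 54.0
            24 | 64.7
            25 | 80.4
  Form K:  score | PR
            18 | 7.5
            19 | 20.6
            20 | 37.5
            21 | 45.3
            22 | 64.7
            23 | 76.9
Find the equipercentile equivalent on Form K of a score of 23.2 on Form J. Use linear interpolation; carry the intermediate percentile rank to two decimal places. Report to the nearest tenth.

PR of 23.2 on Form J: 54.0 + (23.2 − 23)/(24 − 23) × (64.7 − 54.0) = 56.14
On Form K, PR 56.14 falls between score 21 (PR 45.3) and 22 (PR 64.7).
Interpolate: 21 + (56.14 − 45.3)/(64.7 − 45.3) × (22 − 21) = 21.6

21.6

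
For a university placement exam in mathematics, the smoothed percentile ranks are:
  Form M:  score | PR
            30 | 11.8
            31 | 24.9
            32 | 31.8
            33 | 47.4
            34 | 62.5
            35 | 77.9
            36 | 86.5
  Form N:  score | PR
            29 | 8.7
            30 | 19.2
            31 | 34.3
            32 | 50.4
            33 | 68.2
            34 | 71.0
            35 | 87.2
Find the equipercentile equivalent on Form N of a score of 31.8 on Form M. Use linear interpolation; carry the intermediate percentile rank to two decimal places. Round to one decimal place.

PR of 31.8 on Form M: 24.9 + (31.8 − 31)/(32 − 31) × (31.8 − 24.9) = 30.42
On Form N, PR 30.42 falls between score 30 (PR 19.2) and 31 (PR 34.3).
Interpolate: 30 + (30.42 − 19.2)/(34.3 − 19.2) × (31 − 30) = 30.7

30.7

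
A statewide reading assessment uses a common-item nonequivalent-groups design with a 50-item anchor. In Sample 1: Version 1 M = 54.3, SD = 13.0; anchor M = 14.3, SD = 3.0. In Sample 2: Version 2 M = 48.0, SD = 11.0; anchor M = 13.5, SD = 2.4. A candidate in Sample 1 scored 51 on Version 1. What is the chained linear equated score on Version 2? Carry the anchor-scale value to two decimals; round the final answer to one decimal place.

Version 1 → anchor (Sample 1): v = (3.0/13.0)(51 − 54.3) + 14.3 = 13.54
anchor → Version 2 (Sample 2): y = (11.0/2.4)(13.54 − 13.5) + 48.0 = 48.2

48.2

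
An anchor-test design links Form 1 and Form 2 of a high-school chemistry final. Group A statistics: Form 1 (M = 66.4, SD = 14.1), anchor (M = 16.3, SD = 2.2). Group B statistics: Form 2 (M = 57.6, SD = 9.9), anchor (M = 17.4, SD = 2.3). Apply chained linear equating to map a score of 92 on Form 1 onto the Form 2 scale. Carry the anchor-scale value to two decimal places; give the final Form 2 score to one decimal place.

70.0

Form 1 → anchor (Group A): v = (2.2/14.1)(92 − 66.4) + 16.3 = 20.29
anchor → Form 2 (Group B): y = (9.9/2.3)(20.29 − 17.4) + 57.6 = 70.0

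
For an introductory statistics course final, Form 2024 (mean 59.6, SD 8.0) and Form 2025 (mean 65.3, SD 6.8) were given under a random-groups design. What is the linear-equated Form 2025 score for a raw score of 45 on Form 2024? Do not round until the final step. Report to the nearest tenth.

Linear equating: y = (SD_Y/SD_X)(x − M_X) + M_Y
y = (6.8/8.0)(45 − 59.6) + 65.3
y = 0.850000 × -14.6 + 65.3 = -12.4100 + 65.3 = 52.9

52.9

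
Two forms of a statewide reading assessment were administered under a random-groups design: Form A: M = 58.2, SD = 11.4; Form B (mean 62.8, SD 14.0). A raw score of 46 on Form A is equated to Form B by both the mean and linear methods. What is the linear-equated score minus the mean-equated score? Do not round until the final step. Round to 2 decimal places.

-2.78

Mean-equated: 46 + (62.8 − 58.2) = 50.60
Linear-equated: (14.0/11.4)(46 − 58.2) + 62.8 = 47.818
Difference = 47.818 − 50.60 = -2.78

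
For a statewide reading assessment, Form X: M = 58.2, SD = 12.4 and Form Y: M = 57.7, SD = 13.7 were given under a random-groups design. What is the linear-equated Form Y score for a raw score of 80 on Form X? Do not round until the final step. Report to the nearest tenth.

81.8

Linear equating: y = (SD_Y/SD_X)(x − M_X) + M_Y
y = (13.7/12.4)(80 − 58.2) + 57.7
y = 1.104839 × 21.8 + 57.7 = 24.0855 + 57.7 = 81.8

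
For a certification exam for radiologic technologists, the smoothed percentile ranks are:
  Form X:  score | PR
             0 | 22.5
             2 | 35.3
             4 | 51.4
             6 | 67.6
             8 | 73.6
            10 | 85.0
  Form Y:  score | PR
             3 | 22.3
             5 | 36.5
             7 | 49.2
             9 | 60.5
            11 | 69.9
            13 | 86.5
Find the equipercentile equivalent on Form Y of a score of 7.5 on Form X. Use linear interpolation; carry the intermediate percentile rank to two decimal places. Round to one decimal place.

11.3

PR of 7.5 on Form X: 67.6 + (7.5 − 6)/(8 − 6) × (73.6 − 67.6) = 72.10
On Form Y, PR 72.10 falls between score 11 (PR 69.9) and 13 (PR 86.5).
Interpolate: 11 + (72.10 − 69.9)/(86.5 − 69.9) × (13 − 11) = 11.3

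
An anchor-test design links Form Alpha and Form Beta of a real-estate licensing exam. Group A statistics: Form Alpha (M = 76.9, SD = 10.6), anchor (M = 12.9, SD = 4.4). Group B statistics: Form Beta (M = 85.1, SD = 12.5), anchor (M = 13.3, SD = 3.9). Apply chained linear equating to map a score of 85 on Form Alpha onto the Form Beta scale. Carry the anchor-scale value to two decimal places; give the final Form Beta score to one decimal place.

Form Alpha → anchor (Group A): v = (4.4/10.6)(85 − 76.9) + 12.9 = 16.26
anchor → Form Beta (Group B): y = (12.5/3.9)(16.26 − 13.3) + 85.1 = 94.6

94.6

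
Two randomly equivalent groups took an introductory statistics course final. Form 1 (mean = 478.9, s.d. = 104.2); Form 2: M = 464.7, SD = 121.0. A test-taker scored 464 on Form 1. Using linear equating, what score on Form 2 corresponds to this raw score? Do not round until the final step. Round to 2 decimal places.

447.40

Linear equating: y = (SD_Y/SD_X)(x − M_X) + M_Y
y = (121.0/104.2)(464 − 478.9) + 464.7
y = 1.161228 × -14.9 + 464.7 = -17.3023 + 464.7 = 447.40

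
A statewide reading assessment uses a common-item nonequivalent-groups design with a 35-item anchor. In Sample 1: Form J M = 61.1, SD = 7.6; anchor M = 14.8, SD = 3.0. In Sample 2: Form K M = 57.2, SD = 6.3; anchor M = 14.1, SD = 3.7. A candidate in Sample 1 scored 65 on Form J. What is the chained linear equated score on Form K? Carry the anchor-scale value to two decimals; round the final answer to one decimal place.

Form J → anchor (Sample 1): v = (3.0/7.6)(65 − 61.1) + 14.8 = 16.34
anchor → Form K (Sample 2): y = (6.3/3.7)(16.34 − 14.1) + 57.2 = 61.0

61.0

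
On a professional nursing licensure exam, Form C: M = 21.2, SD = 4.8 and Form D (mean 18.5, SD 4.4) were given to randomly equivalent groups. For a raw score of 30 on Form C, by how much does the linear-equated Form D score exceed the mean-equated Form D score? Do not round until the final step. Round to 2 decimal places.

-0.73

Mean-equated: 30 + (18.5 − 21.2) = 27.30
Linear-equated: (4.4/4.8)(30 − 21.2) + 18.5 = 26.567
Difference = 26.567 − 27.30 = -0.73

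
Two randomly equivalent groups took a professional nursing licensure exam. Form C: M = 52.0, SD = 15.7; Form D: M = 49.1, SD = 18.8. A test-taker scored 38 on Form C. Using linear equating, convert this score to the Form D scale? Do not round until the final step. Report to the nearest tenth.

32.3

Linear equating: y = (SD_Y/SD_X)(x − M_X) + M_Y
y = (18.8/15.7)(38 − 52.0) + 49.1
y = 1.197452 × -14.0 + 49.1 = -16.7643 + 49.1 = 32.3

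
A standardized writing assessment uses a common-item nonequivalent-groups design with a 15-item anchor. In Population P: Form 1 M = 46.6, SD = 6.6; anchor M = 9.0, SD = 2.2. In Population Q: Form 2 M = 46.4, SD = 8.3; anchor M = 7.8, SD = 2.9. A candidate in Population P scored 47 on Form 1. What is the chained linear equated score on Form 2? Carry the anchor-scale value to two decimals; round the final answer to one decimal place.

50.2

Form 1 → anchor (Population P): v = (2.2/6.6)(47 − 46.6) + 9.0 = 9.13
anchor → Form 2 (Population Q): y = (8.3/2.9)(9.13 − 7.8) + 46.4 = 50.2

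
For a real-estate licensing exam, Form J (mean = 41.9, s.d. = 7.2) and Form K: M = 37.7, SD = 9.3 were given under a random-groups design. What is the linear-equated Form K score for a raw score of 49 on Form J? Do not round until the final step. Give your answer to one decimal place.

Linear equating: y = (SD_Y/SD_X)(x − M_X) + M_Y
y = (9.3/7.2)(49 − 41.9) + 37.7
y = 1.291667 × 7.1 + 37.7 = 9.1708 + 37.7 = 46.9

46.9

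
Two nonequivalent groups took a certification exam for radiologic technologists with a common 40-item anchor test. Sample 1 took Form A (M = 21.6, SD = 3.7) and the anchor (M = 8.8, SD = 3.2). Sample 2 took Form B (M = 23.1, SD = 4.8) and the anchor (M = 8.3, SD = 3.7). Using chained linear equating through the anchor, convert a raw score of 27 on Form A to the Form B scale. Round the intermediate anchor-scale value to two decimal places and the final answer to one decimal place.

29.8

Form A → anchor (Sample 1): v = (3.2/3.7)(27 − 21.6) + 8.8 = 13.47
anchor → Form B (Sample 2): y = (4.8/3.7)(13.47 − 8.3) + 23.1 = 29.8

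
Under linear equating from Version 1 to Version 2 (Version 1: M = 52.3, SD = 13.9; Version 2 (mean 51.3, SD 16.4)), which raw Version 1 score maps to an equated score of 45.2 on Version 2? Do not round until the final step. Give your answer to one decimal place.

47.1

Invert y = (SD_Y/SD_X)(x − M_X) + M_Y:
x = (SD_X/SD_Y)(y − M_Y) + M_X = (13.9/16.4)(45.2 − 51.3) + 52.3
x = 0.847561 × -6.100 + 52.3 = 47.1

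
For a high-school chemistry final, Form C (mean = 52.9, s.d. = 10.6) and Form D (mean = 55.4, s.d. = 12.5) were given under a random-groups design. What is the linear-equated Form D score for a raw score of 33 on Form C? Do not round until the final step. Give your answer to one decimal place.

31.9

Linear equating: y = (SD_Y/SD_X)(x − M_X) + M_Y
y = (12.5/10.6)(33 − 52.9) + 55.4
y = 1.179245 × -19.9 + 55.4 = -23.4670 + 55.4 = 31.9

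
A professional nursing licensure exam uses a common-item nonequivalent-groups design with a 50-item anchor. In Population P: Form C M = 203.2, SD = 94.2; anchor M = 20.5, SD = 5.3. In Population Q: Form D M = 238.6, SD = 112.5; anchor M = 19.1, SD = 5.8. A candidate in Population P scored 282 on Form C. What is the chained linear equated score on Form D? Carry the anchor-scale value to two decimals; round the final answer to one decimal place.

351.7

Form C → anchor (Population P): v = (5.3/94.2)(282 − 203.2) + 20.5 = 24.93
anchor → Form D (Population Q): y = (112.5/5.8)(24.93 − 19.1) + 238.6 = 351.7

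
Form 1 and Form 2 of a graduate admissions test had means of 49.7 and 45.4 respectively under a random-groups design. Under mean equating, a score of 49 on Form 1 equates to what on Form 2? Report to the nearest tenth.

Mean equating: y = x + (M_Y − M_X) = 49 + (45.4 − 49.7) = 44.7

44.7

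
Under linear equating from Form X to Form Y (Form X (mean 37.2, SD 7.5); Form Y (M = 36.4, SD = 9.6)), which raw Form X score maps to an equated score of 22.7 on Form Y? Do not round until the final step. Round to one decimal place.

Invert y = (SD_Y/SD_X)(x − M_X) + M_Y:
x = (SD_X/SD_Y)(y − M_Y) + M_X = (7.5/9.6)(22.7 − 36.4) + 37.2
x = 0.781250 × -13.700 + 37.2 = 26.5

26.5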